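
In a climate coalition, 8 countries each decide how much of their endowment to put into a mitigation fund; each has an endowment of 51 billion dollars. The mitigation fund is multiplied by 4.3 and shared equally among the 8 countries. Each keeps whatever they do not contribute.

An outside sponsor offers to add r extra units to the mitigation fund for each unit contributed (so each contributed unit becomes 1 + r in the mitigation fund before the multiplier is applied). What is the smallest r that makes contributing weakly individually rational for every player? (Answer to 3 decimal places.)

With matching at rate r, one contributed unit becomes (1 + r) in the mitigation fund and returns 4.3 × (1 + r) / 8 to the contributor.
Setting this equal to 1: 1 + r = 8/4.3 = 1.8605.
So the minimum matching rate is r = 1.8605 − 1 = 0.860.

0.860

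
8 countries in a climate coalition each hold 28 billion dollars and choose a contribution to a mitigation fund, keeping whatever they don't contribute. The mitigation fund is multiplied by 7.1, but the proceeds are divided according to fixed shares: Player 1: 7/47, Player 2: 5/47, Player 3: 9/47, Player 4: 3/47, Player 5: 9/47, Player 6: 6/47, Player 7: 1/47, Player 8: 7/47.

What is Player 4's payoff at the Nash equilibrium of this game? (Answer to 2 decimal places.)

78.76 billion dollars

A player with share s gets back 7.1·s per unit contributed, so full contribution is dominant for anyone with s > 1/7.1 = 0.1408 and zero contribution is dominant for anyone below.
Player 1, Player 3, Player 5 and Player 8 clear that bar, contributing 28 each; the remaining 4 contribute 0. Total contributed: 112.
Player 4 keeps 28 and receives 7.1 × 112 × 3/47 = 50.76 from the mitigation fund, for a payoff of 78.76.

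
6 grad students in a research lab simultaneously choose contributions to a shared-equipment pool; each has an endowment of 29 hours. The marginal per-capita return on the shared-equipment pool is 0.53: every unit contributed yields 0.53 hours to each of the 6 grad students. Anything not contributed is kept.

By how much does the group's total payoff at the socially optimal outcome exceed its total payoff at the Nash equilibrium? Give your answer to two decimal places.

379.32 hours

The private return per contributed unit is 0.53 < 1, so contributing 0 is dominant for every player. At the Nash equilibrium everyone keeps their 29, and the group total is 6 × 29 = 174.
Each contributed unit returns 3.180 to the group as a whole (0.53 to each of 6 players), which exceeds 1, so the social optimum is full contribution: group total = 3.180 × 174 = 553.32.
Efficiency loss = 553.32 − 174 = 379.32.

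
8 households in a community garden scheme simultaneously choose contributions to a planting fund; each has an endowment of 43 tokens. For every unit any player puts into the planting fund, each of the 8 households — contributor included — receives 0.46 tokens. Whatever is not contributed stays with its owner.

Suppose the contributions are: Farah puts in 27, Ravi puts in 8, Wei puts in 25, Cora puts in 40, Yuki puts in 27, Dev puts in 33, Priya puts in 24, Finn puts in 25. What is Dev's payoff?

Total contributed: 27 + 8 + 25 + 40 + 27 + 33 + 24 + 25 = 209.
Each receives 0.46 × 209 = 96.14 from the planting fund.
Dev keeps 43 − 33 = 10, so Dev's payoff is 10 + 96.14 = 106.14.

106.14 tokens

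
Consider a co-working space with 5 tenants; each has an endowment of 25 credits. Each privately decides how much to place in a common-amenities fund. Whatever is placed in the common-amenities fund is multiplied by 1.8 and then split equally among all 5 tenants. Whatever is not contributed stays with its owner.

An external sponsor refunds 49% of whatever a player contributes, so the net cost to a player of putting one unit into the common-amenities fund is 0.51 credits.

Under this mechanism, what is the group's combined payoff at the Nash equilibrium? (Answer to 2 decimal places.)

125.00 credits

The effective private return is (1.8/5) / 0.51 = 0.7059, which is still under 1, so the mechanism doesn't change anyone's dominant strategy: zero contribution.
Everyone keeps their endowment and the group total is 5 × 25 = 125.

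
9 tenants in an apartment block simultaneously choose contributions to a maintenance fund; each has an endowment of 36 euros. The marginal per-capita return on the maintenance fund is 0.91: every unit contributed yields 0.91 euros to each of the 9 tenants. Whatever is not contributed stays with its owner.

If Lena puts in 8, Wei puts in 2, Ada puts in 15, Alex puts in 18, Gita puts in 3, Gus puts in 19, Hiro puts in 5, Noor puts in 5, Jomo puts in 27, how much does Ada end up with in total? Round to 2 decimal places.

113.82 euros

Total contributed: 8 + 2 + 15 + 18 + 3 + 19 + 5 + 5 + 27 = 102.
Each receives 0.91 × 102 = 92.82 from the maintenance fund.
Ada keeps 36 − 15 = 21, so Ada's payoff is 21 + 92.82 = 113.82.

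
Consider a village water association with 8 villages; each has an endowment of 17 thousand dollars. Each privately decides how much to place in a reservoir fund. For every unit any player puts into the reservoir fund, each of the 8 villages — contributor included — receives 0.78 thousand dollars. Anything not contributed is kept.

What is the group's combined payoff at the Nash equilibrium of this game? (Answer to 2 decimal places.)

The private return per contributed unit is 0.78 < 1, so contributing 0 is dominant for every player. At the Nash equilibrium everyone keeps their 17, and the group total is 8 × 17 = 136.

136.00 thousand dollars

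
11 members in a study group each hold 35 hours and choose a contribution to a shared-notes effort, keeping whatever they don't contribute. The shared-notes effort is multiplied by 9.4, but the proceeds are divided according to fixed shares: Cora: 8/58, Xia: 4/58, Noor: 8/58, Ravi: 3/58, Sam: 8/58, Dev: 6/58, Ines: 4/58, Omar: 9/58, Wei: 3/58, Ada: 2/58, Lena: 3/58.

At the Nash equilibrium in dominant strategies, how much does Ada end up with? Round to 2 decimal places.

Player j's private return per contributed unit is 9.4 × (j's share). Contributing is weakly dominant for j when that share is at least 1/9.4 = 0.1064, and contributing 0 is dominant otherwise.
The shares above 0.1064 belong to Cora, Noor, Sam and Omar, contributing 35 each; the remaining 7 contribute 0. Total contributed: 140.
Ada keeps 35 and receives 9.4 × 140 × 2/58 = 45.38 from the shared-notes effort, for a payoff of 80.38.

80.38 hours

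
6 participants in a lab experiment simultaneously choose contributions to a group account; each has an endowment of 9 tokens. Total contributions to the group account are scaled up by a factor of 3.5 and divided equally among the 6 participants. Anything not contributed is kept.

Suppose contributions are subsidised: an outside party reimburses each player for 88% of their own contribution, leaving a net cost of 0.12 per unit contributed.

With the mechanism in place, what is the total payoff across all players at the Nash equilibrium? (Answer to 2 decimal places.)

236.52 tokens

The effective private return per unit is now (3.5/6) / 0.12 = 4.8611 > 1, so every player's dominant strategy flips to full contribution.
At the Nash equilibrium everyone contributes 9. Group total payoff = 6 × (9 × 0.88 + 3.5 × 9) = 236.52.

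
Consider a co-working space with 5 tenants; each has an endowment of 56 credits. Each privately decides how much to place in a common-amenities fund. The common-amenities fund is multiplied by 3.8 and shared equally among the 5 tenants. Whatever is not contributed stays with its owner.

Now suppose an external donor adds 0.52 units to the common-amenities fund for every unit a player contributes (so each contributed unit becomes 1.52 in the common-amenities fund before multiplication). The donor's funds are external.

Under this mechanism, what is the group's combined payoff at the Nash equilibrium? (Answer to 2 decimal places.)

1617.28 credits

With the mechanism, a contributed unit returns 3.8 × 1.52 / 5 = 1.1552 per unit of net cost to the contributor — now above 1 — so contributing fully is weakly dominant for every player.
At the Nash equilibrium everyone contributes 56. Group total payoff = 3.8 × 1.52 × 280 = 1617.28.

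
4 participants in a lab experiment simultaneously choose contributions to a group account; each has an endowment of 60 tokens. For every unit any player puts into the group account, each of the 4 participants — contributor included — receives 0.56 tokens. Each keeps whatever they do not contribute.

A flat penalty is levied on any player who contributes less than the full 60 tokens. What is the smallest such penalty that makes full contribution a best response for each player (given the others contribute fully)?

26.40 tokens

Given the others contribute fully, the best deviation is to contribute 0 (any partial contribution still incurs the fine and gives up units whose private return 0.56 is below 1).
Deviating from 60 to 0 saves 60 tokens but forfeits the deviator's share of the drop in the group account: 0.56 × 60 = 33.60.
So the deviation gain is 60 − 33.60 = 26.40, and the fine must be at least 26.40 tokens to wipe it out.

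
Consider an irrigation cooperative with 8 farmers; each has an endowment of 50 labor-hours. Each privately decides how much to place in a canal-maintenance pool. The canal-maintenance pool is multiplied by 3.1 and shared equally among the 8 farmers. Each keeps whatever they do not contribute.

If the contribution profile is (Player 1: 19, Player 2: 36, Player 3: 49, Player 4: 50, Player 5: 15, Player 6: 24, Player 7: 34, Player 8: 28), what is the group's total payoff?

Total contributed: 19 + 36 + 49 + 50 + 15 + 24 + 34 + 28 = 255; total kept: 8 × 50 − 255 = 145.
The canal-maintenance pool pays out 3.1 × 255 = 790.50 in aggregate.
Group total = 145 + 790.50 = 935.50.

935.50 labor-hours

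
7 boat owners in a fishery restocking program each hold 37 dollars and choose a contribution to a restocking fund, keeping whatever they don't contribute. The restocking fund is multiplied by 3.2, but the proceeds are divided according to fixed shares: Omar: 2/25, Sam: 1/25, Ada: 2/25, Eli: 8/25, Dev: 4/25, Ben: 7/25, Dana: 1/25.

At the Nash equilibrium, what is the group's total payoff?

340.40 dollars

Player j's private return per contributed unit is 3.2 × (j's share). Contributing is weakly dominant for j when that share is at least 1/3.2 = 0.3125, and contributing 0 is dominant otherwise.
The only share above 0.3125 is Eli's 8/25, contributing 37; the remaining 6 contribute 0. Total contributed: 37.
The restocking fund pays out 3.2 × 37 = 118.40 in total (split across the unequal shares, but the aggregate is all that matters for the group sum).
The 6 free-riders keep 37 each, adding 222. Group total = 222 + 118.40 = 340.40.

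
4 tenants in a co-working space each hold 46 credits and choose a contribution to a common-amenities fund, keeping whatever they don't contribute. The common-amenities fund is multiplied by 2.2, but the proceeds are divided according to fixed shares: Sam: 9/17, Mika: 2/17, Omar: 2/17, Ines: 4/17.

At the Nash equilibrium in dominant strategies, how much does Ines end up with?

For player j, contributing a unit is worthwhile iff 2.2 × (j's share) ≥ 1, i.e. iff j's share is at least 0.4545.
Sam alone (share 9/17) is above the threshold, contributing 46; the remaining 3 contribute 0. Total contributed: 46.
Ines keeps 46 and receives 2.2 × 46 × 4/17 = 23.81 from the common-amenities fund, for a payoff of 69.81.

69.81 credits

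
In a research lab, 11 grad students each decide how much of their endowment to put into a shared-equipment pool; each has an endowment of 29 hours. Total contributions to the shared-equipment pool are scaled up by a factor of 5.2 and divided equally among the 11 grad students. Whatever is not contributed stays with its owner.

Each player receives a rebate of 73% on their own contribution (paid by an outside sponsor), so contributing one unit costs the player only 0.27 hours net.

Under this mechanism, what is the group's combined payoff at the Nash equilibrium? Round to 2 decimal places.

1891.67 hours

Under the mechanism each unit contributed yields (5.2/11) / 0.27 = 1.7508 back to its contributor per unit of net cost, which exceeds 1, making full contribution the dominant choice for everyone.
So the Nash equilibrium is full contribution by all 11; the group earns 11 × (29 × 0.73 + 5.2 × 29) = 1891.67.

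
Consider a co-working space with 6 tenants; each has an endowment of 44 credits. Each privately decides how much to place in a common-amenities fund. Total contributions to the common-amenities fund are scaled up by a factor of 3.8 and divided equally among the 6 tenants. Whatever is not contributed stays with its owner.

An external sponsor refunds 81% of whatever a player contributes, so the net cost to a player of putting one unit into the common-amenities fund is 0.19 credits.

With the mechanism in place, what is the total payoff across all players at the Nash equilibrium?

The effective private return per unit is now (3.8/6) / 0.19 = 3.3333 > 1, so every player's dominant strategy flips to full contribution.
At the Nash equilibrium everyone contributes 44. Group total payoff = 6 × (44 × 0.81 + 3.8 × 44) = 1217.04.

1217.04 credits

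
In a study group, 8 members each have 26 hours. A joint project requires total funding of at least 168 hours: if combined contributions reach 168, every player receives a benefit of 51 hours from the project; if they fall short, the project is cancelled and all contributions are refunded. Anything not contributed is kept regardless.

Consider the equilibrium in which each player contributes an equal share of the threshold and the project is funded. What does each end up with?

Equal share of the threshold: 168/8 = 21.
At this profile no one gains by cutting their contribution: any cut drops the total below 168, the project is cancelled, contributions are refunded, and the deviator ends with 26, which is less than 26 − 21 + 51 = 56. Contributing more than 21 just wastes the excess. So contributing exactly 21 is a best response.
Each player's payoff: 26 − 21 + 51 = 56.

56 hours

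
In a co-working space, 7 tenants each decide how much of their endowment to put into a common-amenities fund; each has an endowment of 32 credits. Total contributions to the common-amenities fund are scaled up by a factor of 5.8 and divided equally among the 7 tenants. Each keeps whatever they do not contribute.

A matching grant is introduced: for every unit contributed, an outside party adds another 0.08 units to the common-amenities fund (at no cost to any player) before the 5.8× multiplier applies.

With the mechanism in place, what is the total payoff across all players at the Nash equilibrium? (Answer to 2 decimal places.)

With the mechanism, a contributed unit returns 5.8 × 1.08 / 7 = 0.8949 per unit of net cost — still below 1 — so contributing 0 remains dominant for every player.
Everyone keeps their endowment and the group total is 7 × 32 = 224.

224.00 credits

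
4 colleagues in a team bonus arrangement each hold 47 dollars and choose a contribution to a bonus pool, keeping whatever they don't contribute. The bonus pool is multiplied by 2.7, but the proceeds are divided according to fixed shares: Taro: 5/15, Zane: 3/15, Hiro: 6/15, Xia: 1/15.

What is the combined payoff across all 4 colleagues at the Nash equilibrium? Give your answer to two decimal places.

A player with share s gets back 2.7·s per unit contributed, so full contribution is dominant for anyone with s > 1/2.7 = 0.3704 and zero contribution is dominant for anyone below.
Only Hiro (6/15) clears that bar, contributing 47; the remaining 3 contribute 0. Total contributed: 47.
The bonus pool pays out 2.7 × 47 = 126.90 in total (split across the unequal shares, but the aggregate is all that matters for the group sum).
The 3 free-riders keep 47 each, adding 141. Group total = 141 + 126.90 = 267.90.

267.90 dollars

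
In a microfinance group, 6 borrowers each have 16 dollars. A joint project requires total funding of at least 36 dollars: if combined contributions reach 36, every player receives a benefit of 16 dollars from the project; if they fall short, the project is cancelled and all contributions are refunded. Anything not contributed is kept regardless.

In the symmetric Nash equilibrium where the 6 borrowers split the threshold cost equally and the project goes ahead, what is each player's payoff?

26 dollars

Equal share of the threshold: 36/6 = 6.
At this profile no one gains by cutting their contribution: any cut drops the total below 36, the project is cancelled, contributions are refunded, and the deviator ends with 16, which is less than 16 − 6 + 16 = 26. Contributing more than 6 just wastes the excess. So contributing exactly 6 is a best response.
Each player's payoff: 16 − 6 + 16 = 26.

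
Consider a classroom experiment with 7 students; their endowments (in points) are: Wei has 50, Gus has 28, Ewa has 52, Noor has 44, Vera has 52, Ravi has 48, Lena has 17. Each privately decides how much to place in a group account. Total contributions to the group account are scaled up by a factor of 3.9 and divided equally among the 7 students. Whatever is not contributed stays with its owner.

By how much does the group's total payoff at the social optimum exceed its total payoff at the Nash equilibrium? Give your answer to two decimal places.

843.90 points

The private return per contributed unit is 3.9/7 = 0.5571 < 1 for every player regardless of endowment, so the Nash equilibrium is zero contribution and the group total is Σ E_j = 50 + 28 + 52 + 44 + 52 + 48 + 17 = 291.
Each contributed unit returns 3.900 to the group, so the social optimum is full contribution by everyone: group total = 3.900 × 291 = 1134.90.
Efficiency loss = (3.900 − 1) × 291 = 843.90.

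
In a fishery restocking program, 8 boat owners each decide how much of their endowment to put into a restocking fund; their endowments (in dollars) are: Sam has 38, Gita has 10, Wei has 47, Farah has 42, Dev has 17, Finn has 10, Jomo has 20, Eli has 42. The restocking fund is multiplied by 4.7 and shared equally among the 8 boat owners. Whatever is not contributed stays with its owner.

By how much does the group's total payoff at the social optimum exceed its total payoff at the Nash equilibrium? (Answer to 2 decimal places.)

836.20 dollars

The private return per contributed unit is 4.7/8 = 0.5875 < 1 for every player regardless of endowment, so the Nash equilibrium is zero contribution and the group total is Σ E_j = 38 + 10 + 47 + 42 + 17 + 10 + 20 + 42 = 226.
Each contributed unit returns 4.700 to the group, so the social optimum is full contribution by everyone: group total = 4.700 × 226 = 1062.20.
Efficiency loss = (4.700 − 1) × 226 = 836.20.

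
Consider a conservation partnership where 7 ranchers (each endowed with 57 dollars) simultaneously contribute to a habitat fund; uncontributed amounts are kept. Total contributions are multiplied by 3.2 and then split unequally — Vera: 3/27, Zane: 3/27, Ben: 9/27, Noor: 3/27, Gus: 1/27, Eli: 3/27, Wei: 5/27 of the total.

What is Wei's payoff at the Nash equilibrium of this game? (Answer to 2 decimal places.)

90.78 dollars

Each unit j contributes comes back to j as 3.2 × (j's share), so j prefers to contribute only if that share exceeds 1/3.2 = 0.3125; otherwise keeping the unit dominates.
Only Ben (9/27) clears that bar, contributing 57; the remaining 6 contribute 0. Total contributed: 57.
Wei keeps 57 and receives 3.2 × 57 × 5/27 = 33.78 from the habitat fund, for a payoff of 90.78.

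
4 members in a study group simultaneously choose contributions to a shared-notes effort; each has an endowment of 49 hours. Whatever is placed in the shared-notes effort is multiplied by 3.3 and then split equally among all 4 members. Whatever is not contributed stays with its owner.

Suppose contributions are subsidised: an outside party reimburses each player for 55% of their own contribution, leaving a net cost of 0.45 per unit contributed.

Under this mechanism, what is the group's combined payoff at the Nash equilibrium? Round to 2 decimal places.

754.60 hours

With the mechanism, a contributed unit returns (3.3/4) / 0.45 = 1.8333 per unit of net cost to the contributor — now above 1 — so contributing fully is weakly dominant for every player.
At the Nash equilibrium everyone contributes 49. Group total payoff = 4 × (49 × 0.55 + 3.3 × 49) = 754.60.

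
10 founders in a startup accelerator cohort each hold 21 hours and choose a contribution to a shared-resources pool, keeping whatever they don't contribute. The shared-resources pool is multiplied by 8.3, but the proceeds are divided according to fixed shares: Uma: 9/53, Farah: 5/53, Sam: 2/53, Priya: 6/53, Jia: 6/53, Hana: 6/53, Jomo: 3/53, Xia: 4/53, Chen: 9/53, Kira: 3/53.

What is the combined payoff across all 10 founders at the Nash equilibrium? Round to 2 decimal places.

A player with share s gets back 8.3·s per unit contributed, so full contribution is dominant for anyone with s > 1/8.3 = 0.1205 and zero contribution is dominant for anyone below.
Uma and Chen are above the threshold, contributing 21 each; the remaining 8 contribute 0. Total contributed: 42.
The shared-resources pool pays out 8.3 × 42 = 348.60 in total (split across the unequal shares, but the aggregate is all that matters for the group sum).
The 8 free-riders keep 21 each, adding 168. Group total = 168 + 348.60 = 516.60.

516.60 hours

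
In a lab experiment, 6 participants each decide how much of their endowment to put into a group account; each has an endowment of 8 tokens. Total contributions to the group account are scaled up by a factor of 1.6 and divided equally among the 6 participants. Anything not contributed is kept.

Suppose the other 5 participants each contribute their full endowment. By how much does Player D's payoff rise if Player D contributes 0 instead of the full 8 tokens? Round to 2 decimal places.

5.87 tokens

Switching from a contribution of 8 to 0 lets Player D keep an extra 8 tokens, but lowers the group account by 8, which costs Player D their own share of that drop: 1.6/6 × 8 = 2.13.
Net gain = 8 − 2.13 = 5.87. The private return per contributed unit (0.2667) is below 1, so free-riding is indeed the best response regardless of what the others do.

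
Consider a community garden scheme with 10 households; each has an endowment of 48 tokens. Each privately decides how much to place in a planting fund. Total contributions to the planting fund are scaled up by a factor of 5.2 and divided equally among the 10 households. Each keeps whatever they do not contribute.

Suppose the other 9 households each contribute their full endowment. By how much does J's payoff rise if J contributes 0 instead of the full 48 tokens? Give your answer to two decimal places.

23.04 tokens

Switching from a contribution of 48 to 0 lets J keep an extra 48 tokens, but lowers the planting fund by 48, which costs J their own share of that drop: 5.2/10 × 48 = 24.96.
Net gain = 48 − 24.96 = 23.04. The private return per contributed unit (0.5200) is below 1, so free-riding is indeed the best response regardless of what the others do.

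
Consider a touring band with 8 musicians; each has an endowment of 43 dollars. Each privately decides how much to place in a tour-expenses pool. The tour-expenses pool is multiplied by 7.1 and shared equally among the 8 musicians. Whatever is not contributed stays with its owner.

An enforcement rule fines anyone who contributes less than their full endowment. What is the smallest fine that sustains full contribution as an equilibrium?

4.84 dollars

Given the others contribute fully, the best deviation is to contribute 0 (any partial contribution still incurs the fine and gives up units whose private return 0.8875 is below 1).
Deviating from 43 to 0 saves 43 dollars but forfeits the deviator's share of the drop in the tour-expenses pool: 7.1/8 × 43 = 38.16.
So the deviation gain is 43 − 38.16 = 4.84, and the fine must be at least 4.84 dollars to wipe it out.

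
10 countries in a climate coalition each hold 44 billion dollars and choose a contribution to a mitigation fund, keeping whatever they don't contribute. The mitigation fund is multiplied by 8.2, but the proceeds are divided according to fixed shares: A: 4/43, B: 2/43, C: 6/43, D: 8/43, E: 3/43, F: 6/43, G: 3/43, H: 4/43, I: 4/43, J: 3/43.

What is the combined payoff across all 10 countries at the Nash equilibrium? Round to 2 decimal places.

A player with share s gets back 8.2·s per unit contributed, so full contribution is dominant for anyone with s > 1/8.2 = 0.1220 and zero contribution is dominant for anyone below.
C, D and F clear that bar, contributing 44 each; the remaining 7 contribute 0. Total contributed: 132.
The mitigation fund pays out 8.2 × 132 = 1082.40 in total (split across the unequal shares, but the aggregate is all that matters for the group sum).
The 7 free-riders keep 44 each, adding 308. Group total = 308 + 1082.40 = 1390.40.

1390.40 billion dollars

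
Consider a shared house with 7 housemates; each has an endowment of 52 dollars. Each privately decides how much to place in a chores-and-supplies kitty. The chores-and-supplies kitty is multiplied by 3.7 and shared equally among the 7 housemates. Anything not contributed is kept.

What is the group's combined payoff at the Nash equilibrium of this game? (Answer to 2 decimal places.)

364.00 dollars

Each contributed unit returns 3.7/7 = 0.5286 to its contributor — below 1 — so contributing 0 is dominant for every player. At the Nash equilibrium everyone keeps their 52, and the group total is 7 × 52 = 364.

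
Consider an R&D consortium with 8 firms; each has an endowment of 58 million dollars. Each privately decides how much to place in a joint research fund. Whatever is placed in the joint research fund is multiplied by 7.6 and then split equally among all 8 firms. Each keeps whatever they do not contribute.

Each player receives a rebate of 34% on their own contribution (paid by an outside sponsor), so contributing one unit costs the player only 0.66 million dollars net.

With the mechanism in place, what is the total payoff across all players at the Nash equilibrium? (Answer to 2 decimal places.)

3684.16 million dollars

Under the mechanism each unit contributed yields (7.6/8) / 0.66 = 1.4394 back to its contributor per unit of net cost, which exceeds 1, making full contribution the dominant choice for everyone.
So the Nash equilibrium is full contribution by all 8; the group earns 8 × (58 × 0.34 + 7.6 × 58) = 3684.16.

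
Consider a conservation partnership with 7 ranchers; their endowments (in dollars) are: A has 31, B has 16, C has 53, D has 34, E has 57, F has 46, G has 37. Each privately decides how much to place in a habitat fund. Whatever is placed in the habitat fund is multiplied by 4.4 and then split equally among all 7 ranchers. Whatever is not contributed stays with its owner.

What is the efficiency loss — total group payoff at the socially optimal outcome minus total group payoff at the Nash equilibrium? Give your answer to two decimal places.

The private return per contributed unit is 4.4/7 = 0.6286 < 1 for every player regardless of endowment, so the Nash equilibrium is zero contribution and the group total is Σ E_j = 31 + 16 + 53 + 34 + 57 + 46 + 37 = 274.
Each contributed unit returns 4.400 to the group, so the social optimum is full contribution by everyone: group total = 4.400 × 274 = 1205.60.
Efficiency loss = (4.400 − 1) × 274 = 931.60.

931.60 dollars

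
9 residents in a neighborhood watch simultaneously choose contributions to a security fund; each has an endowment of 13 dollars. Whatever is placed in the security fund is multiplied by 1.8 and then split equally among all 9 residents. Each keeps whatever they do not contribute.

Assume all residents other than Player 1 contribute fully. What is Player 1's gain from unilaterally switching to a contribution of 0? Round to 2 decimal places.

10.40 dollars

Switching from a contribution of 13 to 0 lets Player 1 keep an extra 13 dollars, but lowers the security fund by 13, which costs Player 1 their own share of that drop: 1.8/9 × 13 = 2.60.
Net gain = 13 − 2.60 = 10.40. The private return per contributed unit (0.2000) is below 1, so free-riding is indeed the best response regardless of what the others do.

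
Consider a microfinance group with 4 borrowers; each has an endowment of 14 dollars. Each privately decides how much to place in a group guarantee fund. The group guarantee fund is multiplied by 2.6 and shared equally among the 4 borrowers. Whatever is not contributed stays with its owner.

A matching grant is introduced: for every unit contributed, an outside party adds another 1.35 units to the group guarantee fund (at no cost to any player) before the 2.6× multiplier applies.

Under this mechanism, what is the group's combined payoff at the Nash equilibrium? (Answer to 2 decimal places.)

With the mechanism, a contributed unit returns 2.6 × 2.35 / 4 = 1.5275 per unit of net cost to the contributor — now above 1 — so contributing fully is weakly dominant for every player.
At the Nash equilibrium everyone contributes 14. Group total payoff = 2.6 × 2.35 × 56 = 342.16.

342.16 dollars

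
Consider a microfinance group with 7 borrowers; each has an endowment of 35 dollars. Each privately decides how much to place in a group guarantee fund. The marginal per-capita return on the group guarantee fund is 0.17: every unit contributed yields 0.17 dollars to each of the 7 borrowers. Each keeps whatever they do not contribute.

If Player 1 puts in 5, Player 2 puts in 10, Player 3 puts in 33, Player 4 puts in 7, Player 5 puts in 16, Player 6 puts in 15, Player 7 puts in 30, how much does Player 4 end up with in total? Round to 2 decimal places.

Total contributed: 5 + 10 + 33 + 7 + 16 + 15 + 30 = 116.
Each receives 0.17 × 116 = 19.72 from the group guarantee fund.
Player 4 keeps 35 − 7 = 28, so Player 4's payoff is 28 + 19.72 = 47.72.

47.72 dollars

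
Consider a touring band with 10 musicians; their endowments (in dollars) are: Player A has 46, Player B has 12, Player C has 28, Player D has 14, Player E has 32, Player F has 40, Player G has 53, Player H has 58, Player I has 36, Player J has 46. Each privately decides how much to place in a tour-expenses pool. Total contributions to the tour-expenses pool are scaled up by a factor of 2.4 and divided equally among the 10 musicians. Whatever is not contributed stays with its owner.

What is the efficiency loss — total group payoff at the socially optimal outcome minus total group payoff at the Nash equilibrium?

The private return per contributed unit is 2.4/10 = 0.2400 < 1 for every player regardless of endowment, so the Nash equilibrium is zero contribution and the group total is Σ E_j = 46 + 12 + 28 + 14 + 32 + 40 + 53 + 58 + 36 + 46 = 365.
Each contributed unit returns 2.400 to the group, so the social optimum is full contribution by everyone: group total = 2.400 × 365 = 876.00.
Efficiency loss = (2.400 − 1) × 365 = 511.00.

511.00 dollars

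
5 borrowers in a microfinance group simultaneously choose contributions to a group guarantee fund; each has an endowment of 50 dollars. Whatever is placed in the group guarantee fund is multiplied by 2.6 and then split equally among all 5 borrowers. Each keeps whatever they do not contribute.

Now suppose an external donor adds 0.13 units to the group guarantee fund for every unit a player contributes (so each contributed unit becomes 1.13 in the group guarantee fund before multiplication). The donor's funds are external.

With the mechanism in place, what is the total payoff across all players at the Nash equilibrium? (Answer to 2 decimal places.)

The effective private return is 2.6 × 1.13 / 5 = 0.5876, which is still under 1, so the mechanism doesn't change anyone's dominant strategy: zero contribution.
At the Nash equilibrium no one contributes; group total payoff = 5 × 50 = 250.

250.00 dollars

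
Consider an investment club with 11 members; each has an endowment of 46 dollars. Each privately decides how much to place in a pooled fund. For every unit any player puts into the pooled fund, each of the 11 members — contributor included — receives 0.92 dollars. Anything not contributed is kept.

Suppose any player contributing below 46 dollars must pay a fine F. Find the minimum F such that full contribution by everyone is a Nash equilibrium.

Given the others contribute fully, the best deviation is to contribute 0 (any partial contribution still incurs the fine and gives up units whose private return 0.92 is below 1).
Deviating from 46 to 0 saves 46 dollars but forfeits the deviator's share of the drop in the pooled fund: 0.92 × 46 = 42.32.
So the deviation gain is 46 − 42.32 = 3.68, and the fine must be at least 3.68 dollars to wipe it out.

3.68 dollars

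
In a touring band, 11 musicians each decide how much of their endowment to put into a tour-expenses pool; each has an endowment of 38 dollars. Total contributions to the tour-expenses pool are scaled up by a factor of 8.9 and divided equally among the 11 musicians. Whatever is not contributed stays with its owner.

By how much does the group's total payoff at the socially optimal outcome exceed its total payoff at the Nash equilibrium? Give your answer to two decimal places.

Each contributed unit returns 8.9/11 = 0.8091 to its contributor — below 1 — so contributing 0 is dominant for every player. At the Nash equilibrium everyone keeps their 38, and the group total is 11 × 38 = 418.
Each contributed unit returns 8.900 to the group as a whole (0.8091 to each of 11 players), which exceeds 1, so the social optimum is full contribution: group total = 8.900 × 418 = 3720.20.
Efficiency loss = 3720.20 − 418 = 3302.20.

3302.20 dollars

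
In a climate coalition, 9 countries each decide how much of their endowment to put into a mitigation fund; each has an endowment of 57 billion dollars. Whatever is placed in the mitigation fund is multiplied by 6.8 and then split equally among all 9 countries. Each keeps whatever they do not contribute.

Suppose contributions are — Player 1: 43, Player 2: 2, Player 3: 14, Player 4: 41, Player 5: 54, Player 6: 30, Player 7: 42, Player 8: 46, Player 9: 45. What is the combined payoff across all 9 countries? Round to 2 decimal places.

2351.60 billion dollars

Total contributed: 43 + 2 + 14 + 41 + 54 + 30 + 42 + 46 + 45 = 317; total kept: 9 × 57 − 317 = 196.
The mitigation fund pays out 6.8 × 317 = 2155.60 in aggregate.
Group total = 196 + 2155.60 = 2351.60.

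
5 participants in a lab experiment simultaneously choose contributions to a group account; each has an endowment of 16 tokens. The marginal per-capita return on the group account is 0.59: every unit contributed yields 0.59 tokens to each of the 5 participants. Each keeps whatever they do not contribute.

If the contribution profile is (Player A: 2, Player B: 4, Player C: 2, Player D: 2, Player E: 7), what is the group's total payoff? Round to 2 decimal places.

Total contributed: 2 + 4 + 2 + 2 + 7 = 17; total kept: 5 × 16 − 17 = 63.
The group account pays out 0.59 × 5 × 17 = 50.15 in aggregate.
Group total = 63 + 50.15 = 113.15.

113.15 tokens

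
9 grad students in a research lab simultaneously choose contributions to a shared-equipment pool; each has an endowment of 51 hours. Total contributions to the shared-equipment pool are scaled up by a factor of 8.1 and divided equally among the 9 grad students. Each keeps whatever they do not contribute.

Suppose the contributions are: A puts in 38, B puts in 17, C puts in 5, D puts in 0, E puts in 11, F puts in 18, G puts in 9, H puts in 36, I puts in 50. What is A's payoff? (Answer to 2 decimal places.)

Total contributed: 38 + 17 + 5 + 0 + 11 + 18 + 9 + 36 + 50 = 184.
Each receives 8.1 × 184 / 9 = 165.60 from the shared-equipment pool.
A keeps 51 − 38 = 13, so A's payoff is 13 + 165.60 = 178.60.

178.60 hours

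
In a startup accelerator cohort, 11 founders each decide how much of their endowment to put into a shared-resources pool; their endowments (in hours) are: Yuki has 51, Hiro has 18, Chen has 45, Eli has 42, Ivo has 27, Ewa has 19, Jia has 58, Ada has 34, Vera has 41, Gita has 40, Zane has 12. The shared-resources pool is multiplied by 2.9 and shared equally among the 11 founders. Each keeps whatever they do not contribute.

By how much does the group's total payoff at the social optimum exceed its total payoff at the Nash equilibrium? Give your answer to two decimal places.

735.30 hours

The private return per contributed unit is 2.9/11 = 0.2636 < 1 for every player regardless of endowment, so the Nash equilibrium is zero contribution and the group total is Σ E_j = 51 + 18 + 45 + 42 + 27 + 19 + 58 + 34 + 41 + 40 + 12 = 387.
Each contributed unit returns 2.900 to the group, so the social optimum is full contribution by everyone: group total = 2.900 × 387 = 1122.30.
Efficiency loss = (2.900 − 1) × 387 = 735.30.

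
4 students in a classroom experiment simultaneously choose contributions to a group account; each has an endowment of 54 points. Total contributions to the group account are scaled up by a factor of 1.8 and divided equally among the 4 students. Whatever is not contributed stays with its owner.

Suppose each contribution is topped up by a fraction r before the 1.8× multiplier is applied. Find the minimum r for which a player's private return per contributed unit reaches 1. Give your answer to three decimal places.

1.222

With matching at rate r, one contributed unit becomes (1 + r) in the group account and returns 1.8 × (1 + r) / 4 to the contributor.
Setting this equal to 1: 1 + r = 4/1.8 = 2.2222.
So the minimum matching rate is r = 2.2222 − 1 = 1.222.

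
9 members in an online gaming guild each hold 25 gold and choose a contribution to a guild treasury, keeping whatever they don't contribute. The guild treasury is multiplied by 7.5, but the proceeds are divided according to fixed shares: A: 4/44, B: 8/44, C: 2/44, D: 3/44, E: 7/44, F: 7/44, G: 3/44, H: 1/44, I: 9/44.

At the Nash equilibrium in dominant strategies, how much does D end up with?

A player with share s gets back 7.5·s per unit contributed, so full contribution is dominant for anyone with s > 1/7.5 = 0.1333 and zero contribution is dominant for anyone below.
B, E, F and I are above the threshold, contributing 25 each; the remaining 5 contribute 0. Total contributed: 100.
D keeps 25 and receives 7.5 × 100 × 3/44 = 51.14 from the guild treasury, for a payoff of 76.14.

76.14 gold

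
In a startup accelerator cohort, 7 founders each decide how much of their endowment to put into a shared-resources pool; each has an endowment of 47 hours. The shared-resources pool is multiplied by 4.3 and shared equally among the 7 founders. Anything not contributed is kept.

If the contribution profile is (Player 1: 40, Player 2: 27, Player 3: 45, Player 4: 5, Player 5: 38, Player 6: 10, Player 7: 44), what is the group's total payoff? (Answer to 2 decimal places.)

Total contributed: 40 + 27 + 45 + 5 + 38 + 10 + 44 = 209; total kept: 7 × 47 − 209 = 120.
The shared-resources pool pays out 4.3 × 209 = 898.70 in aggregate.
Group total = 120 + 898.70 = 1018.70.

1018.70 hours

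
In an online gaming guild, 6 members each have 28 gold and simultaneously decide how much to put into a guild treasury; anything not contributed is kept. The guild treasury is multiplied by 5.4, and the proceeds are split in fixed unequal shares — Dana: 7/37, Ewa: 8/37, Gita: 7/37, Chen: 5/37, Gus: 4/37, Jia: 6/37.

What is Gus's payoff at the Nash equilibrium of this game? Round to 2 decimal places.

Each unit j contributes comes back to j as 5.4 × (j's share), so j prefers to contribute only if that share exceeds 1/5.4 = 0.1852; otherwise keeping the unit dominates.
Dana, Ewa and Gita are above the threshold, contributing 28 each; the remaining 3 contribute 0. Total contributed: 84.
Gus keeps 28 and receives 5.4 × 84 × 4/37 = 49.04 from the guild treasury, for a payoff of 77.04.

77.04 gold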